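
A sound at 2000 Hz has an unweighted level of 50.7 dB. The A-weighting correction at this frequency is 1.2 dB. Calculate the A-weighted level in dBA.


Given values:
  SPL = 50.7 dB
  A-weighting at 2000 Hz = 1.2 dB
Formula: L_A = SPL + A_weight
L_A = 50.7 + (1.2)
L_A = 51.9

51.9 dBA


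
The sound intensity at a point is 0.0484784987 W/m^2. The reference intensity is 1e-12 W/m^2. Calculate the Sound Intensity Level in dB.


Given values:
  I = 0.0484784987 W/m^2
  I_ref = 1e-12 W/m^2
Formula: SIL = 10 * log10(I / I_ref)
Compute ratio: I / I_ref = 48478498700
Compute log10: log10(48478498700) = 10.685549
Multiply: SIL = 10 * 10.685549 = 106.86

106.86 dB


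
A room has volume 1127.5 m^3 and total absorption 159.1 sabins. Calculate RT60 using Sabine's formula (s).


Given values:
  V = 1127.5 m^3
  A = 159.1 sabins
Formula: RT60 = 0.161 * V / A
Numerator: 0.161 * 1127.5 = 181.5275
RT60 = 181.5275 / 159.1 = 1.141

1.141 s


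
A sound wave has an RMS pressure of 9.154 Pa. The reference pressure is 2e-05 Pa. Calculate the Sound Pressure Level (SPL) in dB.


Given values:
  p = 9.154 Pa
  p_ref = 2e-05 Pa
Formula: SPL = 20 * log10(p / p_ref)
Compute ratio: p / p_ref = 9.154 / 2e-05 = 457700
Compute log10: log10(457700) = 5.660581
Multiply: SPL = 20 * 5.660581 = 113.21

113.21 dB


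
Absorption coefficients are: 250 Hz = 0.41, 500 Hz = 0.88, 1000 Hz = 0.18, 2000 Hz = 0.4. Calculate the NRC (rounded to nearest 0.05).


Given values:
  a_250 = 0.41, a_500 = 0.88
  a_1000 = 0.18, a_2000 = 0.4
Formula: NRC = (a250 + a500 + a1000 + a2000) / 4
Sum = 0.41 + 0.88 + 0.18 + 0.4 = 1.87
NRC = 1.87 / 4 = 0.4675
Rounded to nearest 0.05: 0.45

0.45


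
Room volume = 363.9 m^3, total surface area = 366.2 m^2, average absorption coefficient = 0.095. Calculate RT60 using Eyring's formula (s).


Given values:
  V = 363.9 m^3, S = 366.2 m^2, alpha = 0.095
Formula: RT60 = 0.161 * V / (-S * ln(1 - alpha))
Compute ln(1 - 0.095) = ln(0.905) = -0.09982
Denominator: -366.2 * -0.09982 = 36.5541
Numerator: 0.161 * 363.9 = 58.5879
RT60 = 58.5879 / 36.5541 = 1.603

1.603 s


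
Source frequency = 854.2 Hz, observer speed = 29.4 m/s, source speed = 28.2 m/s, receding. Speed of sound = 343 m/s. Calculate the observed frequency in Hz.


Given values:
  f_s = 854.2 Hz, v_o = 29.4 m/s, v_s = 28.2 m/s
  Direction: receding
Formula: f_o = f_s * (c - v_o) / (c + v_s)
Numerator: c - v_o = 343 - 29.4 = 313.6
Denominator: c + v_s = 343 + 28.2 = 371.2
f_o = 854.2 * 313.6 / 371.2 = 721.65

721.65 Hz


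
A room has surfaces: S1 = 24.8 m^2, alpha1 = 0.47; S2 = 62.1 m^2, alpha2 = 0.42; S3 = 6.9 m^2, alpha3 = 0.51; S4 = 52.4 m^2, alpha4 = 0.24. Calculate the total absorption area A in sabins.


Given surfaces:
  Surface 1: 24.8 * 0.47 = 11.656
  Surface 2: 62.1 * 0.42 = 26.082
  Surface 3: 6.9 * 0.51 = 3.519
  Surface 4: 52.4 * 0.24 = 12.576
Formula: A = sum(Si * alpha_i)
A = 11.656 + 26.082 + 3.519 + 12.576
A = 53.83

53.83 sabins


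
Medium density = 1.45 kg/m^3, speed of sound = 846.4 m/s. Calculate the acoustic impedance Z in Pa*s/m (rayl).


Given values:
  rho = 1.45 kg/m^3
  c = 846.4 m/s
Formula: Z = rho * c
Z = 1.45 * 846.4
Z = 1227.28

1227.28 rayl


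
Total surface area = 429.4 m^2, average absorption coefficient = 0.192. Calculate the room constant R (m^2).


Given values:
  S = 429.4 m^2, alpha = 0.192
Formula: R = S * alpha / (1 - alpha)
Numerator: 429.4 * 0.192 = 82.4448
Denominator: 1 - 0.192 = 0.808
R = 82.4448 / 0.808 = 102.04

102.04 m^2


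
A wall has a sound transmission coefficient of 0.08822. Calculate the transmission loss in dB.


Given values:
  tau = 0.08822
Formula: TL = 10 * log10(1 / tau)
Compute 1 / tau = 1 / 0.08822 = 11.3353
Compute log10(11.3353) = 1.054433
TL = 10 * 1.054433 = 10.54

10.54 dB


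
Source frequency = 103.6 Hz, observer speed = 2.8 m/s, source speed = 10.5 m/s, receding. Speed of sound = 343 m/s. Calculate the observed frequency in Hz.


Given values:
  f_s = 103.6 Hz, v_o = 2.8 m/s, v_s = 10.5 m/s
  Direction: receding
Formula: f_o = f_s * (c - v_o) / (c + v_s)
Numerator: c - v_o = 343 - 2.8 = 340.2
Denominator: c + v_s = 343 + 10.5 = 353.5
f_o = 103.6 * 340.2 / 353.5 = 99.7

99.7 Hz


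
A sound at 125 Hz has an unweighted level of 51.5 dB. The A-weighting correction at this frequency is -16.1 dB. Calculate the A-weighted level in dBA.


Given values:
  SPL = 51.5 dB
  A-weighting at 125 Hz = -16.1 dB
Formula: L_A = SPL + A_weight
L_A = 51.5 + (-16.1)
L_A = 35.4

35.4 dBA


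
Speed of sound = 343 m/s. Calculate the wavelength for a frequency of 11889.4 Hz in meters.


Given values:
  c = 343 m/s, f = 11889.4 Hz
Formula: lambda = c / f
lambda = 343 / 11889.4
lambda = 0.0288

0.0288 m


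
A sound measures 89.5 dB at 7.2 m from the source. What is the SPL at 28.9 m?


Given values:
  SPL1 = 89.5 dB, r1 = 7.2 m, r2 = 28.9 m
Formula: SPL2 = SPL1 - 20 * log10(r2 / r1)
Compute ratio: r2 / r1 = 28.9 / 7.2 = 4.0139
Compute log10: log10(4.0139) = 0.603567
Compute drop: 20 * 0.603567 = 12.0713
SPL2 = 89.5 - 12.0713 = 77.43

77.43 dB


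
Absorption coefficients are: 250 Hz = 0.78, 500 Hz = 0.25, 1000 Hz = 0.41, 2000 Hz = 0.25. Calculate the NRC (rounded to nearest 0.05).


Given values:
  a_250 = 0.78, a_500 = 0.25
  a_1000 = 0.41, a_2000 = 0.25
Formula: NRC = (a250 + a500 + a1000 + a2000) / 4
Sum = 0.78 + 0.25 + 0.41 + 0.25 = 1.69
NRC = 1.69 / 4 = 0.4225
Rounded to nearest 0.05: 0.4

0.4


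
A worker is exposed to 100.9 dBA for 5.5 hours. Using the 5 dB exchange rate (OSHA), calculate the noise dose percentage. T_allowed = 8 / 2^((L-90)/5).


Given values:
  L = 100.9 dBA, T = 5.5 hours
Formula: T_allowed = 8 / 2^((L - 90) / 5)
Compute exponent: (100.9 - 90) / 5 = 2.18
Compute 2^(2.18) = 4.531536
T_allowed = 8 / 4.531536 = 1.765406 hours
Dose = (T / T_allowed) * 100
Dose = (5.5 / 1.765406) * 100 = 311.54

311.54 %


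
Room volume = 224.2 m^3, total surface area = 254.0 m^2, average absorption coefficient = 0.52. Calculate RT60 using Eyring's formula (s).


Given values:
  V = 224.2 m^3, S = 254.0 m^2, alpha = 0.52
Formula: RT60 = 0.161 * V / (-S * ln(1 - alpha))
Compute ln(1 - 0.52) = ln(0.48) = -0.733969
Denominator: -254.0 * -0.733969 = 186.4281
Numerator: 0.161 * 224.2 = 36.0962
RT60 = 36.0962 / 186.4281 = 0.194

0.194 s


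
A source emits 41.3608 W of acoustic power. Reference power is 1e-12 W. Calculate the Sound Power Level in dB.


Given values:
  W = 41.3608 W
  W_ref = 1e-12 W
Formula: SWL = 10 * log10(W / W_ref)
Compute ratio: W / W_ref = 41360800000000
Compute log10: log10(41360800000000) = 13.616589
Multiply: SWL = 10 * 13.616589 = 136.17

136.17 dB


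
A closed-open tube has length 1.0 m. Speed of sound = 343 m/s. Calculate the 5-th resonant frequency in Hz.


Given values:
  Tube type: closed-open, L = 1.0 m, c = 343 m/s, n = 5
Formula: f_n = (2n - 1) * c / (4 * L)
Compute 2n - 1 = 2*5 - 1 = 9
Compute 4 * L = 4 * 1.0 = 4.0
f = 9 * 343 / 4.0
f = 771.75

771.75 Hz


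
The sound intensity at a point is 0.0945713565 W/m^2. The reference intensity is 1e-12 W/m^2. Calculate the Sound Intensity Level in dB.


Given values:
  I = 0.0945713565 W/m^2
  I_ref = 1e-12 W/m^2
Formula: SIL = 10 * log10(I / I_ref)
Compute ratio: I / I_ref = 94571356500
Compute log10: log10(94571356500) = 10.97576
Multiply: SIL = 10 * 10.97576 = 109.76

109.76 dB


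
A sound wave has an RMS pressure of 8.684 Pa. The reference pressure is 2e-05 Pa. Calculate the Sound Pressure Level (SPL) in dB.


Given values:
  p = 8.684 Pa
  p_ref = 2e-05 Pa
Formula: SPL = 20 * log10(p / p_ref)
Compute ratio: p / p_ref = 8.684 / 2e-05 = 434200
Compute log10: log10(434200) = 5.63769
Multiply: SPL = 20 * 5.63769 = 112.75

112.75 dB


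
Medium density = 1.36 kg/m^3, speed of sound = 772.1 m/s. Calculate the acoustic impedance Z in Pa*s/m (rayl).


Given values:
  rho = 1.36 kg/m^3
  c = 772.1 m/s
Formula: Z = rho * c
Z = 1.36 * 772.1
Z = 1050.06

1050.06 rayl


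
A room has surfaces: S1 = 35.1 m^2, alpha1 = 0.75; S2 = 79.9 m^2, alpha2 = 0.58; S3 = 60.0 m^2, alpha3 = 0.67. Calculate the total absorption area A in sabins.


Given surfaces:
  Surface 1: 35.1 * 0.75 = 26.325
  Surface 2: 79.9 * 0.58 = 46.342
  Surface 3: 60.0 * 0.67 = 40.2
Formula: A = sum(Si * alpha_i)
A = 26.325 + 46.342 + 40.2
A = 112.87

112.87 sabins


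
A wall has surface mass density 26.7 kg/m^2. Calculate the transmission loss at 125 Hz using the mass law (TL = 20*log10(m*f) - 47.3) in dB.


Given values:
  m = 26.7 kg/m^2, f = 125 Hz
Formula: TL = 20 * log10(m * f) - 47.3
Compute m * f = 26.7 * 125 = 3337.5
Compute log10(3337.5) = 3.523421
Compute 20 * 3.523421 = 70.4684
TL = 70.4684 - 47.3 = 23.17

23.17 dB


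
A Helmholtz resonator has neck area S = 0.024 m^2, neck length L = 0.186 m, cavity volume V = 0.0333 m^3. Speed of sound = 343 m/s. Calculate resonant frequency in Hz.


Given values:
  S = 0.024 m^2, L = 0.186 m, V = 0.0333 m^3, c = 343 m/s
Formula: f = (c / (2*pi)) * sqrt(S / (V * L))
Compute V * L = 0.0333 * 0.186 = 0.0061938
Compute S / (V * L) = 0.024 / 0.0061938 = 3.8748
Compute sqrt(3.8748) = 1.968451
Compute c / (2*pi) = 343 / 6.283185 = 54.590148
f = 54.590148 * 1.968451 = 107.46

107.46 Hz


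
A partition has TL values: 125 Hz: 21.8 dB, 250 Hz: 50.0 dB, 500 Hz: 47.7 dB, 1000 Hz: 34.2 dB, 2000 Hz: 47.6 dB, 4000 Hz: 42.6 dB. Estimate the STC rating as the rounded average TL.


Given TL values at each frequency:
  125 Hz: 21.8 dB
  250 Hz: 50.0 dB
  500 Hz: 47.7 dB
  1000 Hz: 34.2 dB
  2000 Hz: 47.6 dB
  4000 Hz: 42.6 dB
Formula: STC ~ round(average of TL values)
Sum = 21.8 + 50.0 + 47.7 + 34.2 + 47.6 + 42.6 = 243.9
Average = 243.9 / 6 = 40.65
Rounded: 41

41


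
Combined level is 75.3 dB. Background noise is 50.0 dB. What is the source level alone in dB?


Given values:
  L_total = 75.3 dB, L_bg = 50.0 dB
Formula: L_source = 10 * log10(10^(L_total/10) - 10^(L_bg/10))
Convert to linear:
  10^(75.3/10) = 33884415.6139
  10^(50.0/10) = 100000.0
Difference: 33884415.6139 - 100000.0 = 33784415.6139
L_source = 10 * log10(33784415.6139) = 75.29

75.29 dB


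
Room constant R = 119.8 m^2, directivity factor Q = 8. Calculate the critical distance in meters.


Given values:
  R = 119.8 m^2, Q = 8
Formula: d_c = 0.141 * sqrt(Q * R)
Compute Q * R = 8 * 119.8 = 958.4
Compute sqrt(958.4) = 30.958
d_c = 0.141 * 30.958 = 4.365

4.365 m


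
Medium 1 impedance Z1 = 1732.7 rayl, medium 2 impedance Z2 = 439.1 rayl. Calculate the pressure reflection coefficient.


Given values:
  Z1 = 1732.7 rayl, Z2 = 439.1 rayl
Formula: R = (Z2 - Z1) / (Z2 + Z1)
Numerator: Z2 - Z1 = 439.1 - 1732.7 = -1293.6
Denominator: Z2 + Z1 = 439.1 + 1732.7 = 2171.8
R = -1293.6 / 2171.8 = -0.5956

-0.5956


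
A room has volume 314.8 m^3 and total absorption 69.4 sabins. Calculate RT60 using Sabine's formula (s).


Given values:
  V = 314.8 m^3
  A = 69.4 sabins
Formula: RT60 = 0.161 * V / A
Numerator: 0.161 * 314.8 = 50.6828
RT60 = 50.6828 / 69.4 = 0.73

0.73 s


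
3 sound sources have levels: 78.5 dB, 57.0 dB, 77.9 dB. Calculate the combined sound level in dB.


Formula: L_total = 10 * log10( sum(10^(Li/10)) )
  Source 1: 10^(78.5/10) = 70794578.4384
  Source 2: 10^(57.0/10) = 501187.2336
  Source 3: 10^(77.9/10) = 61659500.1861
Sum of linear values = 132955265.8581
L_total = 10 * log10(132955265.8581) = 81.24

81.24 dB


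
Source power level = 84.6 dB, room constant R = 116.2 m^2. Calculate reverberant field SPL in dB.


Given values:
  Lw = 84.6 dB, R = 116.2 m^2
Formula: SPL = Lw + 10 * log10(4 / R)
Compute 4 / R = 4 / 116.2 = 0.034423
Compute 10 * log10(0.034423) = -14.6315
SPL = 84.6 + (-14.6315) = 69.97

69.97 dB


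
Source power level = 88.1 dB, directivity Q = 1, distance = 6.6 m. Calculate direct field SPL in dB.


Given values:
  Lw = 88.1 dB, Q = 1, r = 6.6 m
Formula: SPL = Lw + 10 * log10(Q / (4 * pi * r^2))
Compute 4 * pi * r^2 = 4 * pi * 6.6^2 = 547.3911
Compute Q / denom = 1 / 547.3911 = 0.00182685
Compute 10 * log10(0.00182685) = -27.383
SPL = 88.1 + (-27.383) = 60.72

60.72 dB


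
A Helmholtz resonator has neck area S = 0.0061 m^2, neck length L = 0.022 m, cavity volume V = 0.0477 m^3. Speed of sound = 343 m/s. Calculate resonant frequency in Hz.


Given values:
  S = 0.0061 m^2, L = 0.022 m, V = 0.0477 m^3, c = 343 m/s
Formula: f = (c / (2*pi)) * sqrt(S / (V * L))
Compute V * L = 0.0477 * 0.022 = 0.0010494
Compute S / (V * L) = 0.0061 / 0.0010494 = 5.8128
Compute sqrt(5.8128) = 2.410975
Compute c / (2*pi) = 343 / 6.283185 = 54.590148
f = 54.590148 * 2.410975 = 131.62

131.62 Hz


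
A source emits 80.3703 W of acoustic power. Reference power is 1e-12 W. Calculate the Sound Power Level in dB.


Given values:
  W = 80.3703 W
  W_ref = 1e-12 W
Formula: SWL = 10 * log10(W / W_ref)
Compute ratio: W / W_ref = 80370300000000
Compute log10: log10(80370300000000) = 13.905096
Multiply: SWL = 10 * 13.905096 = 139.05

139.05 dB


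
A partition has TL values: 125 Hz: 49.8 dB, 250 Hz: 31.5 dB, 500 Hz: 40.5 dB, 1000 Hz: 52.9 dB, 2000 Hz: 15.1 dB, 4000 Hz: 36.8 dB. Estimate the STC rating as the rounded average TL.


Given TL values at each frequency:
  125 Hz: 49.8 dB
  250 Hz: 31.5 dB
  500 Hz: 40.5 dB
  1000 Hz: 52.9 dB
  2000 Hz: 15.1 dB
  4000 Hz: 36.8 dB
Formula: STC ~ round(average of TL values)
Sum = 49.8 + 31.5 + 40.5 + 52.9 + 15.1 + 36.8 = 226.6
Average = 226.6 / 6 = 37.77
Rounded: 38

38


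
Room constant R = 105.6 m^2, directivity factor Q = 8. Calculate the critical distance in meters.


Given values:
  R = 105.6 m^2, Q = 8
Formula: d_c = 0.141 * sqrt(Q * R)
Compute Q * R = 8 * 105.6 = 844.8
Compute sqrt(844.8) = 29.0654
d_c = 0.141 * 29.0654 = 4.098

4.098 m


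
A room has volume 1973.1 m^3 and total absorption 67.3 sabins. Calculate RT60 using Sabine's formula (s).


Given values:
  V = 1973.1 m^3
  A = 67.3 sabins
Formula: RT60 = 0.161 * V / A
Numerator: 0.161 * 1973.1 = 317.6691
RT60 = 317.6691 / 67.3 = 4.72

4.72 s


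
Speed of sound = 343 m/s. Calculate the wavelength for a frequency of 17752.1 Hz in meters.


Given values:
  c = 343 m/s, f = 17752.1 Hz
Formula: lambda = c / f
lambda = 343 / 17752.1
lambda = 0.0193

0.0193 m


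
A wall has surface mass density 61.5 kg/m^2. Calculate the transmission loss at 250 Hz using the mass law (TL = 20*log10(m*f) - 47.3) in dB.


Given values:
  m = 61.5 kg/m^2, f = 250 Hz
Formula: TL = 20 * log10(m * f) - 47.3
Compute m * f = 61.5 * 250 = 15375.0
Compute log10(15375.0) = 4.186815
Compute 20 * 4.186815 = 83.7363
TL = 83.7363 - 47.3 = 36.44

36.44 dB


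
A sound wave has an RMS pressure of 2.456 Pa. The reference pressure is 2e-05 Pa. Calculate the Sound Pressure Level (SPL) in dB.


Given values:
  p = 2.456 Pa
  p_ref = 2e-05 Pa
Formula: SPL = 20 * log10(p / p_ref)
Compute ratio: p / p_ref = 2.456 / 2e-05 = 122800
Compute log10: log10(122800) = 5.089198
Multiply: SPL = 20 * 5.089198 = 101.78

101.78 dB


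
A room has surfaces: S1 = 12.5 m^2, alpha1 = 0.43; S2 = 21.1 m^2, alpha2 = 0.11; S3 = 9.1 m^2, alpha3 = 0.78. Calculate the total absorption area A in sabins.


Given surfaces:
  Surface 1: 12.5 * 0.43 = 5.375
  Surface 2: 21.1 * 0.11 = 2.321
  Surface 3: 9.1 * 0.78 = 7.098
Formula: A = sum(Si * alpha_i)
A = 5.375 + 2.321 + 7.098
A = 14.79

14.79 sabins


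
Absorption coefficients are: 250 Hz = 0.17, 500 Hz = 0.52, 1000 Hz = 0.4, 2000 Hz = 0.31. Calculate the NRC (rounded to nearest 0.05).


Given values:
  a_250 = 0.17, a_500 = 0.52
  a_1000 = 0.4, a_2000 = 0.31
Formula: NRC = (a250 + a500 + a1000 + a2000) / 4
Sum = 0.17 + 0.52 + 0.4 + 0.31 = 1.4
NRC = 1.4 / 4 = 0.35
Rounded to nearest 0.05: 0.35

0.35


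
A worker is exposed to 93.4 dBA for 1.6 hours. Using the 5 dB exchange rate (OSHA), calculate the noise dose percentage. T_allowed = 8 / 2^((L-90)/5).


Given values:
  L = 93.4 dBA, T = 1.6 hours
Formula: T_allowed = 8 / 2^((L - 90) / 5)
Compute exponent: (93.4 - 90) / 5 = 0.68
Compute 2^(0.68) = 1.60214
T_allowed = 8 / 1.60214 = 4.993321 hours
Dose = (T / T_allowed) * 100
Dose = (1.6 / 4.993321) * 100 = 32.04

32.04 %


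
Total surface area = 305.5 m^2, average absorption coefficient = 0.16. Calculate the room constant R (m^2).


Given values:
  S = 305.5 m^2, alpha = 0.16
Formula: R = S * alpha / (1 - alpha)
Numerator: 305.5 * 0.16 = 48.88
Denominator: 1 - 0.16 = 0.84
R = 48.88 / 0.84 = 58.19

58.19 m^2


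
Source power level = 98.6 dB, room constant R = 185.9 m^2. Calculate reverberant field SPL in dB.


Given values:
  Lw = 98.6 dB, R = 185.9 m^2
Formula: SPL = Lw + 10 * log10(4 / R)
Compute 4 / R = 4 / 185.9 = 0.021517
Compute 10 * log10(0.021517) = -16.6722
SPL = 98.6 + (-16.6722) = 81.93

81.93 dB


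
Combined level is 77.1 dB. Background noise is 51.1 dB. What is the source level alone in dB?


Given values:
  L_total = 77.1 dB, L_bg = 51.1 dB
Formula: L_source = 10 * log10(10^(L_total/10) - 10^(L_bg/10))
Convert to linear:
  10^(77.1/10) = 51286138.3991
  10^(51.1/10) = 128824.9552
Difference: 51286138.3991 - 128824.9552 = 51157313.4439
L_source = 10 * log10(51157313.4439) = 77.09

77.09 dB


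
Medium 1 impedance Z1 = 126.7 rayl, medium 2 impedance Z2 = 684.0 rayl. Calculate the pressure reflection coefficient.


Given values:
  Z1 = 126.7 rayl, Z2 = 684.0 rayl
Formula: R = (Z2 - Z1) / (Z2 + Z1)
Numerator: Z2 - Z1 = 684.0 - 126.7 = 557.3
Denominator: Z2 + Z1 = 684.0 + 126.7 = 810.7
R = 557.3 / 810.7 = 0.6874

0.6874


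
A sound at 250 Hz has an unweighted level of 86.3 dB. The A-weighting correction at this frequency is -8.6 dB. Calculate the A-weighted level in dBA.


Given values:
  SPL = 86.3 dB
  A-weighting at 250 Hz = -8.6 dB
Formula: L_A = SPL + A_weight
L_A = 86.3 + (-8.6)
L_A = 77.7

77.7 dBA


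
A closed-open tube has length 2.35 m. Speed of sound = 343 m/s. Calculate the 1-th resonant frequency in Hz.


Given values:
  Tube type: closed-open, L = 2.35 m, c = 343 m/s, n = 1
Formula: f_n = (2n - 1) * c / (4 * L)
Compute 2n - 1 = 2*1 - 1 = 1
Compute 4 * L = 4 * 2.35 = 9.4
f = 1 * 343 / 9.4
f = 36.49

36.49 Hz


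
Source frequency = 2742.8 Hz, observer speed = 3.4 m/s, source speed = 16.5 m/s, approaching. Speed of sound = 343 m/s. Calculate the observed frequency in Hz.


Given values:
  f_s = 2742.8 Hz, v_o = 3.4 m/s, v_s = 16.5 m/s
  Direction: approaching
Formula: f_o = f_s * (c + v_o) / (c - v_s)
Numerator: c + v_o = 343 + 3.4 = 346.4
Denominator: c - v_s = 343 - 16.5 = 326.5
f_o = 2742.8 * 346.4 / 326.5 = 2909.97

2909.97 Hz


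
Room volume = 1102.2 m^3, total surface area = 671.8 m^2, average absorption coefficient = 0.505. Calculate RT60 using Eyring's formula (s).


Given values:
  V = 1102.2 m^3, S = 671.8 m^2, alpha = 0.505
Formula: RT60 = 0.161 * V / (-S * ln(1 - alpha))
Compute ln(1 - 0.505) = ln(0.495) = -0.703198
Denominator: -671.8 * -0.703198 = 472.4084
Numerator: 0.161 * 1102.2 = 177.4542
RT60 = 177.4542 / 472.4084 = 0.376

0.376 s


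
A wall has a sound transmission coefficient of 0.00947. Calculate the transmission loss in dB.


Given values:
  tau = 0.00947
Formula: TL = 10 * log10(1 / tau)
Compute 1 / tau = 1 / 0.00947 = 105.5966
Compute log10(105.5966) = 2.02365
TL = 10 * 2.02365 = 20.24

20.24 dB


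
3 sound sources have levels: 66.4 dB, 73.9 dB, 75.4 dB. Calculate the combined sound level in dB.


Formula: L_total = 10 * log10( sum(10^(Li/10)) )
  Source 1: 10^(66.4/10) = 4365158.3224
  Source 2: 10^(73.9/10) = 24547089.1569
  Source 3: 10^(75.4/10) = 34673685.0453
Sum of linear values = 63585932.5246
L_total = 10 * log10(63585932.5246) = 78.03

78.03 dB


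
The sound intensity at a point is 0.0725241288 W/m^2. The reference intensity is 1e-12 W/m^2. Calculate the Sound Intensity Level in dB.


Given values:
  I = 0.0725241288 W/m^2
  I_ref = 1e-12 W/m^2
Formula: SIL = 10 * log10(I / I_ref)
Compute ratio: I / I_ref = 72524128800
Compute log10: log10(72524128800) = 10.860483
Multiply: SIL = 10 * 10.860483 = 108.6

108.6 dB


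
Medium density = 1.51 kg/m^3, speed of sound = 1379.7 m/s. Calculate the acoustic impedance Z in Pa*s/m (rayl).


Given values:
  rho = 1.51 kg/m^3
  c = 1379.7 m/s
Formula: Z = rho * c
Z = 1.51 * 1379.7
Z = 2083.35

2083.35 rayl


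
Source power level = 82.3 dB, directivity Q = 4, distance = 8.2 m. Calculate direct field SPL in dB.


Given values:
  Lw = 82.3 dB, Q = 4, r = 8.2 m
Formula: SPL = Lw + 10 * log10(Q / (4 * pi * r^2))
Compute 4 * pi * r^2 = 4 * pi * 8.2^2 = 844.9628
Compute Q / denom = 4 / 844.9628 = 0.00473394
Compute 10 * log10(0.00473394) = -23.2478
SPL = 82.3 + (-23.2478) = 59.05

59.05 dB


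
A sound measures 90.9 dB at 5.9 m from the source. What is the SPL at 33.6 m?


Given values:
  SPL1 = 90.9 dB, r1 = 5.9 m, r2 = 33.6 m
Formula: SPL2 = SPL1 - 20 * log10(r2 / r1)
Compute ratio: r2 / r1 = 33.6 / 5.9 = 5.6949
Compute log10: log10(5.6949) = 0.755486
Compute drop: 20 * 0.755486 = 15.1097
SPL2 = 90.9 - 15.1097 = 75.79

75.79 dB


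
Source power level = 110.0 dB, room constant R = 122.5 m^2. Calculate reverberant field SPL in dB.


Given values:
  Lw = 110.0 dB, R = 122.5 m^2
Formula: SPL = Lw + 10 * log10(4 / R)
Compute 4 / R = 4 / 122.5 = 0.032653
Compute 10 * log10(0.032653) = -14.8608
SPL = 110.0 + (-14.8608) = 95.14

95.14 dB


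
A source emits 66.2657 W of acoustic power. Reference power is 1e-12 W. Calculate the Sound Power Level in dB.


Given values:
  W = 66.2657 W
  W_ref = 1e-12 W
Formula: SWL = 10 * log10(W / W_ref)
Compute ratio: W / W_ref = 66265700000000
Compute log10: log10(66265700000000) = 13.821289
Multiply: SWL = 10 * 13.821289 = 138.21

138.21 dB


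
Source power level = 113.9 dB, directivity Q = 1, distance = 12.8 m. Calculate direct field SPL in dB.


Given values:
  Lw = 113.9 dB, Q = 1, r = 12.8 m
Formula: SPL = Lw + 10 * log10(Q / (4 * pi * r^2))
Compute 4 * pi * r^2 = 4 * pi * 12.8^2 = 2058.8742
Compute Q / denom = 1 / 2058.8742 = 0.0004857
Compute 10 * log10(0.0004857) = -33.1363
SPL = 113.9 + (-33.1363) = 80.76

80.76 dB


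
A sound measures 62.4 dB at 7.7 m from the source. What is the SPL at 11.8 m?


Given values:
  SPL1 = 62.4 dB, r1 = 7.7 m, r2 = 11.8 m
Formula: SPL2 = SPL1 - 20 * log10(r2 / r1)
Compute ratio: r2 / r1 = 11.8 / 7.7 = 1.5325
Compute log10: log10(1.5325) = 0.1854
Compute drop: 20 * 0.1854 = 3.708
SPL2 = 62.4 - 3.708 = 58.69

58.69 dB


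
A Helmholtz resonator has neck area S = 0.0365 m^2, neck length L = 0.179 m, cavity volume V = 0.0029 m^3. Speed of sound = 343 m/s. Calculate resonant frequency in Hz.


Given values:
  S = 0.0365 m^2, L = 0.179 m, V = 0.0029 m^3, c = 343 m/s
Formula: f = (c / (2*pi)) * sqrt(S / (V * L))
Compute V * L = 0.0029 * 0.179 = 0.0005191
Compute S / (V * L) = 0.0365 / 0.0005191 = 70.314
Compute sqrt(70.314) = 8.385344
Compute c / (2*pi) = 343 / 6.283185 = 54.590148
f = 54.590148 * 8.385344 = 457.76

457.76 Hz


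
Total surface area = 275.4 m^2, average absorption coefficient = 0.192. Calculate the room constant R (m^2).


Given values:
  S = 275.4 m^2, alpha = 0.192
Formula: R = S * alpha / (1 - alpha)
Numerator: 275.4 * 0.192 = 52.8768
Denominator: 1 - 0.192 = 0.808
R = 52.8768 / 0.808 = 65.44

65.44 m^2


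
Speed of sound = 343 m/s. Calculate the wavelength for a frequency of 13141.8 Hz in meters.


Given values:
  c = 343 m/s, f = 13141.8 Hz
Formula: lambda = c / f
lambda = 343 / 13141.8
lambda = 0.0261

0.0261 m


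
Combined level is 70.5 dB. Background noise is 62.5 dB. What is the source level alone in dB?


Given values:
  L_total = 70.5 dB, L_bg = 62.5 dB
Formula: L_source = 10 * log10(10^(L_total/10) - 10^(L_bg/10))
Convert to linear:
  10^(70.5/10) = 11220184.543
  10^(62.5/10) = 1778279.41
Difference: 11220184.543 - 1778279.41 = 9441905.133
L_source = 10 * log10(9441905.133) = 69.75

69.75 dB


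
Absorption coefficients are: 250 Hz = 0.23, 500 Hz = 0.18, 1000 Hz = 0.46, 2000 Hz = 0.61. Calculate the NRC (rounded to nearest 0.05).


Given values:
  a_250 = 0.23, a_500 = 0.18
  a_1000 = 0.46, a_2000 = 0.61
Formula: NRC = (a250 + a500 + a1000 + a2000) / 4
Sum = 0.23 + 0.18 + 0.46 + 0.61 = 1.48
NRC = 1.48 / 4 = 0.37
Rounded to nearest 0.05: 0.35

0.35


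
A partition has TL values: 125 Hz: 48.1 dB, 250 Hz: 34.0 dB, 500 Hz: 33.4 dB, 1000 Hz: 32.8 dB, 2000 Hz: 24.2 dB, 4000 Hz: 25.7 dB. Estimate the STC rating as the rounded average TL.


Given TL values at each frequency:
  125 Hz: 48.1 dB
  250 Hz: 34.0 dB
  500 Hz: 33.4 dB
  1000 Hz: 32.8 dB
  2000 Hz: 24.2 dB
  4000 Hz: 25.7 dB
Formula: STC ~ round(average of TL values)
Sum = 48.1 + 34.0 + 33.4 + 32.8 + 24.2 + 25.7 = 198.2
Average = 198.2 / 6 = 33.03
Rounded: 33

33


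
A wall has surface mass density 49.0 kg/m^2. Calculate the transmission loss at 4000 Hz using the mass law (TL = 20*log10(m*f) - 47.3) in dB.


Given values:
  m = 49.0 kg/m^2, f = 4000 Hz
Formula: TL = 20 * log10(m * f) - 47.3
Compute m * f = 49.0 * 4000 = 196000.0
Compute log10(196000.0) = 5.292256
Compute 20 * 5.292256 = 105.8451
TL = 105.8451 - 47.3 = 58.55

58.55 dB


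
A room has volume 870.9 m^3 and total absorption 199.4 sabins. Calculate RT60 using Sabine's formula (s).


Given values:
  V = 870.9 m^3
  A = 199.4 sabins
Formula: RT60 = 0.161 * V / A
Numerator: 0.161 * 870.9 = 140.2149
RT60 = 140.2149 / 199.4 = 0.703

0.703 s


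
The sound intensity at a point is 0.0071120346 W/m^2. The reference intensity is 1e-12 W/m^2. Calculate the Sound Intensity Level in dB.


Given values:
  I = 0.0071120346 W/m^2
  I_ref = 1e-12 W/m^2
Formula: SIL = 10 * log10(I / I_ref)
Compute ratio: I / I_ref = 7112034600
Compute log10: log10(7112034600) = 9.851994
Multiply: SIL = 10 * 9.851994 = 98.52

98.52 dB


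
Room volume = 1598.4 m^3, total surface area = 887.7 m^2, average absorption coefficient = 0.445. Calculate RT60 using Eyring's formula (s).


Given values:
  V = 1598.4 m^3, S = 887.7 m^2, alpha = 0.445
Formula: RT60 = 0.161 * V / (-S * ln(1 - alpha))
Compute ln(1 - 0.445) = ln(0.555) = -0.588787
Denominator: -887.7 * -0.588787 = 522.6662
Numerator: 0.161 * 1598.4 = 257.3424
RT60 = 257.3424 / 522.6662 = 0.492

0.492 s


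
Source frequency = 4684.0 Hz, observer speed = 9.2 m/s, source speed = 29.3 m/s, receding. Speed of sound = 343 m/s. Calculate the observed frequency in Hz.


Given values:
  f_s = 4684.0 Hz, v_o = 9.2 m/s, v_s = 29.3 m/s
  Direction: receding
Formula: f_o = f_s * (c - v_o) / (c + v_s)
Numerator: c - v_o = 343 - 9.2 = 333.8
Denominator: c + v_s = 343 + 29.3 = 372.3
f_o = 4684.0 * 333.8 / 372.3 = 4199.62

4199.62 Hz


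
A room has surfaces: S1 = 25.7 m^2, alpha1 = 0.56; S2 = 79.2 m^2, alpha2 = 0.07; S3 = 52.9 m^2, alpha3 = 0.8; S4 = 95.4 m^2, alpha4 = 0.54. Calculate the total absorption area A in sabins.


Given surfaces:
  Surface 1: 25.7 * 0.56 = 14.392
  Surface 2: 79.2 * 0.07 = 5.544
  Surface 3: 52.9 * 0.8 = 42.32
  Surface 4: 95.4 * 0.54 = 51.516
Formula: A = sum(Si * alpha_i)
A = 14.392 + 5.544 + 42.32 + 51.516
A = 113.77

113.77 sabins


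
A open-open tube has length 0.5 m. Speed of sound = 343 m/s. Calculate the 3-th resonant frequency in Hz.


Given values:
  Tube type: open-open, L = 0.5 m, c = 343 m/s, n = 3
Formula: f_n = n * c / (2 * L)
Compute 2 * L = 2 * 0.5 = 1.0
f = 3 * 343 / 1.0
f = 1029.0

1029.0 Hz


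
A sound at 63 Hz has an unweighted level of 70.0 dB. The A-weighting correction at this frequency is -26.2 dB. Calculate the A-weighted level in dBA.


Given values:
  SPL = 70.0 dB
  A-weighting at 63 Hz = -26.2 dB
Formula: L_A = SPL + A_weight
L_A = 70.0 + (-26.2)
L_A = 43.8

43.8 dBA


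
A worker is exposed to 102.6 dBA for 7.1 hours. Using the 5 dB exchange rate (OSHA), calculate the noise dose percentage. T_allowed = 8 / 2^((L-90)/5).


Given values:
  L = 102.6 dBA, T = 7.1 hours
Formula: T_allowed = 8 / 2^((L - 90) / 5)
Compute exponent: (102.6 - 90) / 5 = 2.52
Compute 2^(2.52) = 5.735821
T_allowed = 8 / 5.735821 = 1.394744 hours
Dose = (T / T_allowed) * 100
Dose = (7.1 / 1.394744) * 100 = 509.05

509.05 %


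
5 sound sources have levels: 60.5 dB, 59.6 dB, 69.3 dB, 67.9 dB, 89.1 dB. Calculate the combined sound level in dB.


Formula: L_total = 10 * log10( sum(10^(Li/10)) )
  Source 1: 10^(60.5/10) = 1122018.4543
  Source 2: 10^(59.6/10) = 912010.8394
  Source 3: 10^(69.3/10) = 8511380.382
  Source 4: 10^(67.9/10) = 6165950.0186
  Source 5: 10^(89.1/10) = 812830516.1641
Sum of linear values = 829541875.8584
L_total = 10 * log10(829541875.8584) = 89.19

89.19 dB


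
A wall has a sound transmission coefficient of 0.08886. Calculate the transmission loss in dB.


Given values:
  tau = 0.08886
Formula: TL = 10 * log10(1 / tau)
Compute 1 / tau = 1 / 0.08886 = 11.2537
Compute log10(11.2537) = 1.051295
TL = 10 * 1.051295 = 10.51

10.51 dB


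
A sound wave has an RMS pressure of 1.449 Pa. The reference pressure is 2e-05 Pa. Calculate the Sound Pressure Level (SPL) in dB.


Given values:
  p = 1.449 Pa
  p_ref = 2e-05 Pa
Formula: SPL = 20 * log10(p / p_ref)
Compute ratio: p / p_ref = 1.449 / 2e-05 = 72450
Compute log10: log10(72450) = 4.860038
Multiply: SPL = 20 * 4.860038 = 97.2

97.2 dB


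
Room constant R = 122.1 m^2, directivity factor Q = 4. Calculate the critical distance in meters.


Given values:
  R = 122.1 m^2, Q = 4
Formula: d_c = 0.141 * sqrt(Q * R)
Compute Q * R = 4 * 122.1 = 488.4
Compute sqrt(488.4) = 22.0998
d_c = 0.141 * 22.0998 = 3.116

3.116 m


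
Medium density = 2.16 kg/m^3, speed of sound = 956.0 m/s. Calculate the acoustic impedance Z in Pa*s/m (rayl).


Given values:
  rho = 2.16 kg/m^3
  c = 956.0 m/s
Formula: Z = rho * c
Z = 2.16 * 956.0
Z = 2064.96

2064.96 rayl


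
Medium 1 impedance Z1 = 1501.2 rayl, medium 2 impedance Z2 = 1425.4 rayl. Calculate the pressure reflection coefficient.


Given values:
  Z1 = 1501.2 rayl, Z2 = 1425.4 rayl
Formula: R = (Z2 - Z1) / (Z2 + Z1)
Numerator: Z2 - Z1 = 1425.4 - 1501.2 = -75.8
Denominator: Z2 + Z1 = 1425.4 + 1501.2 = 2926.6
R = -75.8 / 2926.6 = -0.0259

-0.0259


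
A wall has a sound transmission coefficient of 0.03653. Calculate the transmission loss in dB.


Given values:
  tau = 0.03653
Formula: TL = 10 * log10(1 / tau)
Compute 1 / tau = 1 / 0.03653 = 27.3748
Compute log10(27.3748) = 1.437351
TL = 10 * 1.437351 = 14.37

14.37 dB


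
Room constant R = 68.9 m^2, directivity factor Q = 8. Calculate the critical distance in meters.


Given values:
  R = 68.9 m^2, Q = 8
Formula: d_c = 0.141 * sqrt(Q * R)
Compute Q * R = 8 * 68.9 = 551.2
Compute sqrt(551.2) = 23.4776
d_c = 0.141 * 23.4776 = 3.31

3.31 m


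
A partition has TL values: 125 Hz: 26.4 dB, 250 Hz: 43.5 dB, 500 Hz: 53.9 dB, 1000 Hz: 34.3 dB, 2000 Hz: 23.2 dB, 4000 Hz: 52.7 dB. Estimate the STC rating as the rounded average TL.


Given TL values at each frequency:
  125 Hz: 26.4 dB
  250 Hz: 43.5 dB
  500 Hz: 53.9 dB
  1000 Hz: 34.3 dB
  2000 Hz: 23.2 dB
  4000 Hz: 52.7 dB
Formula: STC ~ round(average of TL values)
Sum = 26.4 + 43.5 + 53.9 + 34.3 + 23.2 + 52.7 = 234.0
Average = 234.0 / 6 = 39.0
Rounded: 39

39


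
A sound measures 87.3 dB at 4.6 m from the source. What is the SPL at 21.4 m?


Given values:
  SPL1 = 87.3 dB, r1 = 4.6 m, r2 = 21.4 m
Formula: SPL2 = SPL1 - 20 * log10(r2 / r1)
Compute ratio: r2 / r1 = 21.4 / 4.6 = 4.6522
Compute log10: log10(4.6522) = 0.667658
Compute drop: 20 * 0.667658 = 13.3532
SPL2 = 87.3 - 13.3532 = 73.95

73.95 dB


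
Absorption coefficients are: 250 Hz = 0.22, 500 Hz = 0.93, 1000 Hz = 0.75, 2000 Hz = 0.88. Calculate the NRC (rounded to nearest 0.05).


Given values:
  a_250 = 0.22, a_500 = 0.93
  a_1000 = 0.75, a_2000 = 0.88
Formula: NRC = (a250 + a500 + a1000 + a2000) / 4
Sum = 0.22 + 0.93 + 0.75 + 0.88 = 2.78
NRC = 2.78 / 4 = 0.695
Rounded to nearest 0.05: 0.7

0.7


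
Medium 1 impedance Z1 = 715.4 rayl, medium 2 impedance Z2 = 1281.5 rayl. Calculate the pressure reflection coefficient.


Given values:
  Z1 = 715.4 rayl, Z2 = 1281.5 rayl
Formula: R = (Z2 - Z1) / (Z2 + Z1)
Numerator: Z2 - Z1 = 1281.5 - 715.4 = 566.1
Denominator: Z2 + Z1 = 1281.5 + 715.4 = 1996.9
R = 566.1 / 1996.9 = 0.2835

0.2835


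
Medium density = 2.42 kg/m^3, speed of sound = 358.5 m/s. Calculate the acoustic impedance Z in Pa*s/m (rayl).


Given values:
  rho = 2.42 kg/m^3
  c = 358.5 m/s
Formula: Z = rho * c
Z = 2.42 * 358.5
Z = 867.57

867.57 rayl


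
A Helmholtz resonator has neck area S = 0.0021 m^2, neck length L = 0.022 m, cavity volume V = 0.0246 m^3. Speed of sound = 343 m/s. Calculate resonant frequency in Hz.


Given values:
  S = 0.0021 m^2, L = 0.022 m, V = 0.0246 m^3, c = 343 m/s
Formula: f = (c / (2*pi)) * sqrt(S / (V * L))
Compute V * L = 0.0246 * 0.022 = 0.0005412
Compute S / (V * L) = 0.0021 / 0.0005412 = 3.8803
Compute sqrt(3.8803) = 1.969848
Compute c / (2*pi) = 343 / 6.283185 = 54.590148
f = 54.590148 * 1.969848 = 107.53

107.53 Hz


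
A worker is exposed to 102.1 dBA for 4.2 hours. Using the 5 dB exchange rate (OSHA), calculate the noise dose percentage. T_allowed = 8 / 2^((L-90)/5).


Given values:
  L = 102.1 dBA, T = 4.2 hours
Formula: T_allowed = 8 / 2^((L - 90) / 5)
Compute exponent: (102.1 - 90) / 5 = 2.42
Compute 2^(2.42) = 5.35171
T_allowed = 8 / 5.35171 = 1.494849 hours
Dose = (T / T_allowed) * 100
Dose = (4.2 / 1.494849) * 100 = 280.96

280.96 %


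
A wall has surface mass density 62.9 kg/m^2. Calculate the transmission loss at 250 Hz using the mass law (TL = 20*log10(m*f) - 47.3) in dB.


Given values:
  m = 62.9 kg/m^2, f = 250 Hz
Formula: TL = 20 * log10(m * f) - 47.3
Compute m * f = 62.9 * 250 = 15725.0
Compute log10(15725.0) = 4.196591
Compute 20 * 4.196591 = 83.9318
TL = 83.9318 - 47.3 = 36.63

36.63 dB


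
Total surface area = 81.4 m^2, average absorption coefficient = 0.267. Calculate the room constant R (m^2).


Given values:
  S = 81.4 m^2, alpha = 0.267
Formula: R = S * alpha / (1 - alpha)
Numerator: 81.4 * 0.267 = 21.7338
Denominator: 1 - 0.267 = 0.733
R = 21.7338 / 0.733 = 29.65

29.65 m^2


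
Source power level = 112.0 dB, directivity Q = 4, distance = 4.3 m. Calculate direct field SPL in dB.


Given values:
  Lw = 112.0 dB, Q = 4, r = 4.3 m
Formula: SPL = Lw + 10 * log10(Q / (4 * pi * r^2))
Compute 4 * pi * r^2 = 4 * pi * 4.3^2 = 232.3522
Compute Q / denom = 4 / 232.3522 = 0.01721524
Compute 10 * log10(0.01721524) = -17.6409
SPL = 112.0 + (-17.6409) = 94.36

94.36 dB


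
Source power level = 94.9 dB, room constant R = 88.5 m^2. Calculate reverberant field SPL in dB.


Given values:
  Lw = 94.9 dB, R = 88.5 m^2
Formula: SPL = Lw + 10 * log10(4 / R)
Compute 4 / R = 4 / 88.5 = 0.045198
Compute 10 * log10(0.045198) = -13.4488
SPL = 94.9 + (-13.4488) = 81.45

81.45 dB


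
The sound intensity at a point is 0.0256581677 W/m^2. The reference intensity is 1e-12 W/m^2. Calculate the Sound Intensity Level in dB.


Given values:
  I = 0.0256581677 W/m^2
  I_ref = 1e-12 W/m^2
Formula: SIL = 10 * log10(I / I_ref)
Compute ratio: I / I_ref = 25658167700
Compute log10: log10(25658167700) = 10.409226
Multiply: SIL = 10 * 10.409226 = 104.09

104.09 dB


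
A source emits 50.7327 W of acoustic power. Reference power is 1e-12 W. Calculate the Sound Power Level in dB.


Given values:
  W = 50.7327 W
  W_ref = 1e-12 W
Formula: SWL = 10 * log10(W / W_ref)
Compute ratio: W / W_ref = 50732700000000
Compute log10: log10(50732700000000) = 13.705288
Multiply: SWL = 10 * 13.705288 = 137.05

137.05 dB


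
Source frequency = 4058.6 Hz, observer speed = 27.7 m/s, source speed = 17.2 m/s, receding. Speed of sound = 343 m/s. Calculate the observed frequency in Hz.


Given values:
  f_s = 4058.6 Hz, v_o = 27.7 m/s, v_s = 17.2 m/s
  Direction: receding
Formula: f_o = f_s * (c - v_o) / (c + v_s)
Numerator: c - v_o = 343 - 27.7 = 315.3
Denominator: c + v_s = 343 + 17.2 = 360.2
f_o = 4058.6 * 315.3 / 360.2 = 3552.68

3552.68 Hz


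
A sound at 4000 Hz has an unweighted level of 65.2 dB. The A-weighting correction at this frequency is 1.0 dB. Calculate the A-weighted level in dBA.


Given values:
  SPL = 65.2 dB
  A-weighting at 4000 Hz = 1.0 dB
Formula: L_A = SPL + A_weight
L_A = 65.2 + (1.0)
L_A = 66.2

66.2 dBA


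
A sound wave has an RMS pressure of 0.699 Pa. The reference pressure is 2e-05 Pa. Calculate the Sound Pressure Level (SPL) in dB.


Given values:
  p = 0.699 Pa
  p_ref = 2e-05 Pa
Formula: SPL = 20 * log10(p / p_ref)
Compute ratio: p / p_ref = 0.699 / 2e-05 = 34950
Compute log10: log10(34950) = 4.543447
Multiply: SPL = 20 * 4.543447 = 90.87

90.87 dB


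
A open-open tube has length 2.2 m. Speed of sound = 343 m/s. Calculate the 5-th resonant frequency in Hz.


Given values:
  Tube type: open-open, L = 2.2 m, c = 343 m/s, n = 5
Formula: f_n = n * c / (2 * L)
Compute 2 * L = 2 * 2.2 = 4.4
f = 5 * 343 / 4.4
f = 389.77

389.77 Hz


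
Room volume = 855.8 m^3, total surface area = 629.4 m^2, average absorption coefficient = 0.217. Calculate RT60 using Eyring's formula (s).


Given values:
  V = 855.8 m^3, S = 629.4 m^2, alpha = 0.217
Formula: RT60 = 0.161 * V / (-S * ln(1 - alpha))
Compute ln(1 - 0.217) = ln(0.783) = -0.244623
Denominator: -629.4 * -0.244623 = 153.9657
Numerator: 0.161 * 855.8 = 137.7838
RT60 = 137.7838 / 153.9657 = 0.895

0.895 s


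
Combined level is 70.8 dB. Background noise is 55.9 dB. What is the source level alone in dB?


Given values:
  L_total = 70.8 dB, L_bg = 55.9 dB
Formula: L_source = 10 * log10(10^(L_total/10) - 10^(L_bg/10))
Convert to linear:
  10^(70.8/10) = 12022644.3462
  10^(55.9/10) = 389045.145
Difference: 12022644.3462 - 389045.145 = 11633599.2012
L_source = 10 * log10(11633599.2012) = 70.66

70.66 dB


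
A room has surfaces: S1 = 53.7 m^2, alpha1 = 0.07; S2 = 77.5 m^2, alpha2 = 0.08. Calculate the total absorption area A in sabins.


Given surfaces:
  Surface 1: 53.7 * 0.07 = 3.759
  Surface 2: 77.5 * 0.08 = 6.2
Formula: A = sum(Si * alpha_i)
A = 3.759 + 6.2
A = 9.96

9.96 sabins


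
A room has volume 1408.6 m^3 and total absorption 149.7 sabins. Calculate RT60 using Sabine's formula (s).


Given values:
  V = 1408.6 m^3
  A = 149.7 sabins
Formula: RT60 = 0.161 * V / A
Numerator: 0.161 * 1408.6 = 226.7846
RT60 = 226.7846 / 149.7 = 1.515

1.515 s


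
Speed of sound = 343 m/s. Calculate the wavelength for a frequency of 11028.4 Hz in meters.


Given values:
  c = 343 m/s, f = 11028.4 Hz
Formula: lambda = c / f
lambda = 343 / 11028.4
lambda = 0.0311

0.0311 m


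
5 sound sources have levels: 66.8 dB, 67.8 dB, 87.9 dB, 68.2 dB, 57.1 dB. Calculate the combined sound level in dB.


Formula: L_total = 10 * log10( sum(10^(Li/10)) )
  Source 1: 10^(66.8/10) = 4786300.9232
  Source 2: 10^(67.8/10) = 6025595.8607
  Source 3: 10^(87.9/10) = 616595001.8615
  Source 4: 10^(68.2/10) = 6606934.4801
  Source 5: 10^(57.1/10) = 512861.384
Sum of linear values = 634526694.5095
L_total = 10 * log10(634526694.5095) = 88.02

88.02 dB


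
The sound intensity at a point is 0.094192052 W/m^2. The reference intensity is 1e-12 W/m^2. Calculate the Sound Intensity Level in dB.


Given values:
  I = 0.094192052 W/m^2
  I_ref = 1e-12 W/m^2
Formula: SIL = 10 * log10(I / I_ref)
Compute ratio: I / I_ref = 94192052000
Compute log10: log10(94192052000) = 10.974014
Multiply: SIL = 10 * 10.974014 = 109.74

109.74 dB


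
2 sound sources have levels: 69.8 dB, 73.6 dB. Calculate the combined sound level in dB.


Formula: L_total = 10 * log10( sum(10^(Li/10)) )
  Source 1: 10^(69.8/10) = 9549925.8602
  Source 2: 10^(73.6/10) = 22908676.5277
Sum of linear values = 32458602.3879
L_total = 10 * log10(32458602.3879) = 75.11

75.11 dB


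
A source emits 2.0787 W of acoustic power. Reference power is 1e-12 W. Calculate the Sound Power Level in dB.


Given values:
  W = 2.0787 W
  W_ref = 1e-12 W
Formula: SWL = 10 * log10(W / W_ref)
Compute ratio: W / W_ref = 2078700000000
Compute log10: log10(2078700000000) = 12.317792
Multiply: SWL = 10 * 12.317792 = 123.18

123.18 dB


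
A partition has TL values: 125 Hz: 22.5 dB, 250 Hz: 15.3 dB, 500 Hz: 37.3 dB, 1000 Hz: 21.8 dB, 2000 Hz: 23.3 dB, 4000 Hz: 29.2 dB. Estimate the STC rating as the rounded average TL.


Given TL values at each frequency:
  125 Hz: 22.5 dB
  250 Hz: 15.3 dB
  500 Hz: 37.3 dB
  1000 Hz: 21.8 dB
  2000 Hz: 23.3 dB
  4000 Hz: 29.2 dB
Formula: STC ~ round(average of TL values)
Sum = 22.5 + 15.3 + 37.3 + 21.8 + 23.3 + 29.2 = 149.4
Average = 149.4 / 6 = 24.9
Rounded: 25

25
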